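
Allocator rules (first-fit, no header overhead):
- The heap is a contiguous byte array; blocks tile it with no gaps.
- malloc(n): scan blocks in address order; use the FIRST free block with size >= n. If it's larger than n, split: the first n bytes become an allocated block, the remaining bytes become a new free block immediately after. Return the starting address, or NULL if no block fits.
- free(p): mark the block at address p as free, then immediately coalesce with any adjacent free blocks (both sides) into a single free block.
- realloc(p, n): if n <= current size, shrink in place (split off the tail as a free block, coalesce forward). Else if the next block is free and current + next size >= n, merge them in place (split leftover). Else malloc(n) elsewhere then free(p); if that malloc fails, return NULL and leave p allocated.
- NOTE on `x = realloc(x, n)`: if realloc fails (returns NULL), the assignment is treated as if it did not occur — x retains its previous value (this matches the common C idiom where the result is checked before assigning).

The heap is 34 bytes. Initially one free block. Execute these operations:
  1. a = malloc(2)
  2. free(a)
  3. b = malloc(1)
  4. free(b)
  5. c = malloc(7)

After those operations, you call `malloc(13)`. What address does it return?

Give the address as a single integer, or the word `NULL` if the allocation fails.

Op 1: a = malloc(2) -> a = 0; heap: [0-1 ALLOC][2-33 FREE]
Op 2: free(a) -> (freed a); heap: [0-33 FREE]
Op 3: b = malloc(1) -> b = 0; heap: [0-0 ALLOC][1-33 FREE]
Op 4: free(b) -> (freed b); heap: [0-33 FREE]
Op 5: c = malloc(7) -> c = 0; heap: [0-6 ALLOC][7-33 FREE]
malloc(13): first-fit scan over [0-6 ALLOC][7-33 FREE] -> 7

Answer: 7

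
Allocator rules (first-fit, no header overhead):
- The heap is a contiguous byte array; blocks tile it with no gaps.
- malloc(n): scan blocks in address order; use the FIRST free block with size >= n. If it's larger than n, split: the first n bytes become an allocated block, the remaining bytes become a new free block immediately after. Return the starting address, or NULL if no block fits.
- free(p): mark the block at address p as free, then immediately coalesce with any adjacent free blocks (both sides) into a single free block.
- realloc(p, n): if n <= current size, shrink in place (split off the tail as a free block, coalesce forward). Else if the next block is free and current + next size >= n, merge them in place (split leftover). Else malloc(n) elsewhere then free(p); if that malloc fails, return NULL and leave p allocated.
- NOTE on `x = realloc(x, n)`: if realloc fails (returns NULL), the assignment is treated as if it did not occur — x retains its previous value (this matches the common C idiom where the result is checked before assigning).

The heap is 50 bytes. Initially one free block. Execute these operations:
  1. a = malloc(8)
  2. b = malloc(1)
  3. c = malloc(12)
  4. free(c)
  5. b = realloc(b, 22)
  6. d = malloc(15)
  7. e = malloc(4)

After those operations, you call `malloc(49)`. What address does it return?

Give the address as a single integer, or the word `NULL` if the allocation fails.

Answer: NULL

Derivation:
Op 1: a = malloc(8) -> a = 0; heap: [0-7 ALLOC][8-49 FREE]
Op 2: b = malloc(1) -> b = 8; heap: [0-7 ALLOC][8-8 ALLOC][9-49 FREE]
Op 3: c = malloc(12) -> c = 9; heap: [0-7 ALLOC][8-8 ALLOC][9-20 ALLOC][21-49 FREE]
Op 4: free(c) -> (freed c); heap: [0-7 ALLOC][8-8 ALLOC][9-49 FREE]
Op 5: b = realloc(b, 22) -> b = 8; heap: [0-7 ALLOC][8-29 ALLOC][30-49 FREE]
Op 6: d = malloc(15) -> d = 30; heap: [0-7 ALLOC][8-29 ALLOC][30-44 ALLOC][45-49 FREE]
Op 7: e = malloc(4) -> e = 45; heap: [0-7 ALLOC][8-29 ALLOC][30-44 ALLOC][45-48 ALLOC][49-49 FREE]
malloc(49): first-fit scan over [0-7 ALLOC][8-29 ALLOC][30-44 ALLOC][45-48 ALLOC][49-49 FREE] -> NULL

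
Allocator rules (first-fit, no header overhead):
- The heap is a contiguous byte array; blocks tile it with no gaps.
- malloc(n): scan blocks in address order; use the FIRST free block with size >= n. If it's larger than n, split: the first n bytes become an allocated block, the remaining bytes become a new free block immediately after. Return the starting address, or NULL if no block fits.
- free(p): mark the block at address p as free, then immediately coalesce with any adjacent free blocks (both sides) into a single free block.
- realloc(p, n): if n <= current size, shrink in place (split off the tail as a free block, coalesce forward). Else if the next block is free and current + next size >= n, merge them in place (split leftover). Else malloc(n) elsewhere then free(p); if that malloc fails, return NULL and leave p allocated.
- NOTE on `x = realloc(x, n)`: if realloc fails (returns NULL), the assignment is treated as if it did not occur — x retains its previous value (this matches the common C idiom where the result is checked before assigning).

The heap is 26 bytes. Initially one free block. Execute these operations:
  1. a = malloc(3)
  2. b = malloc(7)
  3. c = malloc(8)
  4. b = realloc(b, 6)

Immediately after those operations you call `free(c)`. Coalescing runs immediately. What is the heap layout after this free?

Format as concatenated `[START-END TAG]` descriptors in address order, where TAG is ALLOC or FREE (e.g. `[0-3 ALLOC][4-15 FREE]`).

Op 1: a = malloc(3) -> a = 0; heap: [0-2 ALLOC][3-25 FREE]
Op 2: b = malloc(7) -> b = 3; heap: [0-2 ALLOC][3-9 ALLOC][10-25 FREE]
Op 3: c = malloc(8) -> c = 10; heap: [0-2 ALLOC][3-9 ALLOC][10-17 ALLOC][18-25 FREE]
Op 4: b = realloc(b, 6) -> b = 3; heap: [0-2 ALLOC][3-8 ALLOC][9-9 FREE][10-17 ALLOC][18-25 FREE]
free(c): c = 10 -> block [10-17 ALLOC]; mark free, coalesce with adjacent free neighbors -> [0-2 ALLOC][3-8 ALLOC][9-25 FREE]

Answer: [0-2 ALLOC][3-8 ALLOC][9-25 FREE]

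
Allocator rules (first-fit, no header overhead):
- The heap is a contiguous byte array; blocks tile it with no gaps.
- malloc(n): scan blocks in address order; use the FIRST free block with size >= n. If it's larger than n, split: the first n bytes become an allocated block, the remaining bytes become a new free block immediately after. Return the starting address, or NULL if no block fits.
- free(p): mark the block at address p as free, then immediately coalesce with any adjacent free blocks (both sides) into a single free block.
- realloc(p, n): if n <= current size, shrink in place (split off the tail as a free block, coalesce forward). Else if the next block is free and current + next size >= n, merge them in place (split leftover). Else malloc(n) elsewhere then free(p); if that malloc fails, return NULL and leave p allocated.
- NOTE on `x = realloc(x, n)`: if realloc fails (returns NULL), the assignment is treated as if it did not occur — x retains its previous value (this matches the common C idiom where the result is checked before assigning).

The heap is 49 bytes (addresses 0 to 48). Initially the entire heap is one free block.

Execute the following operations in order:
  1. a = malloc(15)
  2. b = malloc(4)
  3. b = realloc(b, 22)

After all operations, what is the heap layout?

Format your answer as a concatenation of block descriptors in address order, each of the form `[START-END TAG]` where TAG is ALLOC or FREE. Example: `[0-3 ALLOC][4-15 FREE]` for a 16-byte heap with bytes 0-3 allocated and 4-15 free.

Op 1: a = malloc(15) -> a = 0; heap: [0-14 ALLOC][15-48 FREE]
Op 2: b = malloc(4) -> b = 15; heap: [0-14 ALLOC][15-18 ALLOC][19-48 FREE]
Op 3: b = realloc(b, 22) -> b = 15; heap: [0-14 ALLOC][15-36 ALLOC][37-48 FREE]

Answer: [0-14 ALLOC][15-36 ALLOC][37-48 FREE]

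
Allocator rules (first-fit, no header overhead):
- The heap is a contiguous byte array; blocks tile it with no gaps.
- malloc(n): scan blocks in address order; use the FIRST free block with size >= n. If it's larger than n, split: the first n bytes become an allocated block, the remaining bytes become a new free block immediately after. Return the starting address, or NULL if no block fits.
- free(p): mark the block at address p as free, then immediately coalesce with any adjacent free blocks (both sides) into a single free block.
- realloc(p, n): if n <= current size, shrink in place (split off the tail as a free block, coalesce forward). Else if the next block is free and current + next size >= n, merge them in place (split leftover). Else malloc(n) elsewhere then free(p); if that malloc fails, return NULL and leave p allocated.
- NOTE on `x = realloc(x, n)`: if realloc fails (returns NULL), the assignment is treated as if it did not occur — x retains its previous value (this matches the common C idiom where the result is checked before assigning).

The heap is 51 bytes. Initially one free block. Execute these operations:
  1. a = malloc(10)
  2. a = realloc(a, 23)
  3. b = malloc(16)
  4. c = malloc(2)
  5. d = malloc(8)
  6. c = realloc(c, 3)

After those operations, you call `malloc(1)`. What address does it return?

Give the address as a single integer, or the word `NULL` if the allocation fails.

Op 1: a = malloc(10) -> a = 0; heap: [0-9 ALLOC][10-50 FREE]
Op 2: a = realloc(a, 23) -> a = 0; heap: [0-22 ALLOC][23-50 FREE]
Op 3: b = malloc(16) -> b = 23; heap: [0-22 ALLOC][23-38 ALLOC][39-50 FREE]
Op 4: c = malloc(2) -> c = 39; heap: [0-22 ALLOC][23-38 ALLOC][39-40 ALLOC][41-50 FREE]
Op 5: d = malloc(8) -> d = 41; heap: [0-22 ALLOC][23-38 ALLOC][39-40 ALLOC][41-48 ALLOC][49-50 FREE]
Op 6: c = realloc(c, 3) -> NULL (c unchanged); heap: [0-22 ALLOC][23-38 ALLOC][39-40 ALLOC][41-48 ALLOC][49-50 FREE]
malloc(1): first-fit scan over [0-22 ALLOC][23-38 ALLOC][39-40 ALLOC][41-48 ALLOC][49-50 FREE] -> 49

Answer: 49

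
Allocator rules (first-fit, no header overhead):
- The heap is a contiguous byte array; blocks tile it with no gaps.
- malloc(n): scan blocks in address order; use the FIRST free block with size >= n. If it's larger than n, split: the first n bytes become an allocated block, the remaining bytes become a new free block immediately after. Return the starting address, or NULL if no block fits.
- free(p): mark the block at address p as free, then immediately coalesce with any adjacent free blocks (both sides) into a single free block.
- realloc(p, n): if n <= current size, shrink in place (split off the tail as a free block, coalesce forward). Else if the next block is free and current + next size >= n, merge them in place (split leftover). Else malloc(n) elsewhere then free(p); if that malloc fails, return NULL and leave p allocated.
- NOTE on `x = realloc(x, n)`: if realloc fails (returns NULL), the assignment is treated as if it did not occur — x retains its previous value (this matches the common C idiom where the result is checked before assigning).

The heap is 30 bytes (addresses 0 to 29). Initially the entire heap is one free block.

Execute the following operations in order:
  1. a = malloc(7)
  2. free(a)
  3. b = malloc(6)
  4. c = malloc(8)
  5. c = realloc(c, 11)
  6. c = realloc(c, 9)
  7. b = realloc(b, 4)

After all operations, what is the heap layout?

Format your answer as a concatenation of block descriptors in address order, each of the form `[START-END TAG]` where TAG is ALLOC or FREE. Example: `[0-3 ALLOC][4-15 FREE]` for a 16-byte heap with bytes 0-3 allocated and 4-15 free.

Op 1: a = malloc(7) -> a = 0; heap: [0-6 ALLOC][7-29 FREE]
Op 2: free(a) -> (freed a); heap: [0-29 FREE]
Op 3: b = malloc(6) -> b = 0; heap: [0-5 ALLOC][6-29 FREE]
Op 4: c = malloc(8) -> c = 6; heap: [0-5 ALLOC][6-13 ALLOC][14-29 FREE]
Op 5: c = realloc(c, 11) -> c = 6; heap: [0-5 ALLOC][6-16 ALLOC][17-29 FREE]
Op 6: c = realloc(c, 9) -> c = 6; heap: [0-5 ALLOC][6-14 ALLOC][15-29 FREE]
Op 7: b = realloc(b, 4) -> b = 0; heap: [0-3 ALLOC][4-5 FREE][6-14 ALLOC][15-29 FREE]

Answer: [0-3 ALLOC][4-5 FREE][6-14 ALLOC][15-29 FREE]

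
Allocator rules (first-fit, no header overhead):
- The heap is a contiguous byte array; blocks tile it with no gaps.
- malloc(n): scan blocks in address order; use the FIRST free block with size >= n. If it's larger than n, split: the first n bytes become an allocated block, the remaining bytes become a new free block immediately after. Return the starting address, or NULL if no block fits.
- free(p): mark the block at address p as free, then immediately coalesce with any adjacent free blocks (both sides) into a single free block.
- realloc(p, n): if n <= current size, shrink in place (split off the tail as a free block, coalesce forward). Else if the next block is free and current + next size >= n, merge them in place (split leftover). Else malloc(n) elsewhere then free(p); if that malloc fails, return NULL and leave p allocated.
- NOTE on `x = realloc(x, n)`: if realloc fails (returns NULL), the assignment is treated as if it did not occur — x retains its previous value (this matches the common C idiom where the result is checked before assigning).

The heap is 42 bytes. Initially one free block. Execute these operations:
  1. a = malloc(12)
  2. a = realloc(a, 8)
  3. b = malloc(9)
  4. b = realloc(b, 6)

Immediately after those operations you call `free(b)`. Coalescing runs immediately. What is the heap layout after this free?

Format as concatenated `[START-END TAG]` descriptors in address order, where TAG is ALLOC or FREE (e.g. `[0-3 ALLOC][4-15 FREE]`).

Op 1: a = malloc(12) -> a = 0; heap: [0-11 ALLOC][12-41 FREE]
Op 2: a = realloc(a, 8) -> a = 0; heap: [0-7 ALLOC][8-41 FREE]
Op 3: b = malloc(9) -> b = 8; heap: [0-7 ALLOC][8-16 ALLOC][17-41 FREE]
Op 4: b = realloc(b, 6) -> b = 8; heap: [0-7 ALLOC][8-13 ALLOC][14-41 FREE]
free(b): b = 8 -> block [8-13 ALLOC]; mark free, coalesce with adjacent free neighbors -> [0-7 ALLOC][8-41 FREE]

Answer: [0-7 ALLOC][8-41 FREE]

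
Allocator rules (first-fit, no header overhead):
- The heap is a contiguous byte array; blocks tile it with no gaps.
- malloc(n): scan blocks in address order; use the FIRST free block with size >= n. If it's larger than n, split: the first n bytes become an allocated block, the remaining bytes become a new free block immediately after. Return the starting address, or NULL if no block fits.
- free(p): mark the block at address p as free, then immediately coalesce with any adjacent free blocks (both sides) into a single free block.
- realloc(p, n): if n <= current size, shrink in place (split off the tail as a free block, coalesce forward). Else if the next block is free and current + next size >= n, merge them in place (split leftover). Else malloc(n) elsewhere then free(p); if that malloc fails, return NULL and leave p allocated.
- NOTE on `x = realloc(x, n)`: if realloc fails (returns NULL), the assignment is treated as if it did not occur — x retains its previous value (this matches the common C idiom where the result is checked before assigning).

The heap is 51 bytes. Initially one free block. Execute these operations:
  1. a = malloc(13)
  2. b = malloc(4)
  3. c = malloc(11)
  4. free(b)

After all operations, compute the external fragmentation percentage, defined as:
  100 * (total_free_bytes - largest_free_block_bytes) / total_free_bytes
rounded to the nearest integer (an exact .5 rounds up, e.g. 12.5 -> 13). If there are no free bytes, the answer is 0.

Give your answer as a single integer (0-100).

Answer: 15

Derivation:
Op 1: a = malloc(13) -> a = 0; heap: [0-12 ALLOC][13-50 FREE]
Op 2: b = malloc(4) -> b = 13; heap: [0-12 ALLOC][13-16 ALLOC][17-50 FREE]
Op 3: c = malloc(11) -> c = 17; heap: [0-12 ALLOC][13-16 ALLOC][17-27 ALLOC][28-50 FREE]
Op 4: free(b) -> (freed b); heap: [0-12 ALLOC][13-16 FREE][17-27 ALLOC][28-50 FREE]
Free blocks: [4 23] total_free=27 largest=23 -> 100*(27-23)/27 = 400/27 ≈ 14.815 -> rounds to 15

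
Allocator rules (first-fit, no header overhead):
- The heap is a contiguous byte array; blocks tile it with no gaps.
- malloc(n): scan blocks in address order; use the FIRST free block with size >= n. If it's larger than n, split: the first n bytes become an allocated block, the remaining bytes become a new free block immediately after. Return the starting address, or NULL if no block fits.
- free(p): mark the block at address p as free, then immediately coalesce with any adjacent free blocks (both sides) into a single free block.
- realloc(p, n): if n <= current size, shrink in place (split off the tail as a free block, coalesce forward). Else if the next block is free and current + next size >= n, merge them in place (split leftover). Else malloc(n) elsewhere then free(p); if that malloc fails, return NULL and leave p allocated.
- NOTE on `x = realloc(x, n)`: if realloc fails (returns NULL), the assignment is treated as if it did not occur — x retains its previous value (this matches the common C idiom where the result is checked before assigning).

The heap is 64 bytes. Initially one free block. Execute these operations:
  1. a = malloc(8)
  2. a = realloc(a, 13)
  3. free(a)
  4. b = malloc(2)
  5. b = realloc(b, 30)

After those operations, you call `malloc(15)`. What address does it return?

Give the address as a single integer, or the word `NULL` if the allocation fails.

Answer: 30

Derivation:
Op 1: a = malloc(8) -> a = 0; heap: [0-7 ALLOC][8-63 FREE]
Op 2: a = realloc(a, 13) -> a = 0; heap: [0-12 ALLOC][13-63 FREE]
Op 3: free(a) -> (freed a); heap: [0-63 FREE]
Op 4: b = malloc(2) -> b = 0; heap: [0-1 ALLOC][2-63 FREE]
Op 5: b = realloc(b, 30) -> b = 0; heap: [0-29 ALLOC][30-63 FREE]
malloc(15): first-fit scan over [0-29 ALLOC][30-63 FREE] -> 30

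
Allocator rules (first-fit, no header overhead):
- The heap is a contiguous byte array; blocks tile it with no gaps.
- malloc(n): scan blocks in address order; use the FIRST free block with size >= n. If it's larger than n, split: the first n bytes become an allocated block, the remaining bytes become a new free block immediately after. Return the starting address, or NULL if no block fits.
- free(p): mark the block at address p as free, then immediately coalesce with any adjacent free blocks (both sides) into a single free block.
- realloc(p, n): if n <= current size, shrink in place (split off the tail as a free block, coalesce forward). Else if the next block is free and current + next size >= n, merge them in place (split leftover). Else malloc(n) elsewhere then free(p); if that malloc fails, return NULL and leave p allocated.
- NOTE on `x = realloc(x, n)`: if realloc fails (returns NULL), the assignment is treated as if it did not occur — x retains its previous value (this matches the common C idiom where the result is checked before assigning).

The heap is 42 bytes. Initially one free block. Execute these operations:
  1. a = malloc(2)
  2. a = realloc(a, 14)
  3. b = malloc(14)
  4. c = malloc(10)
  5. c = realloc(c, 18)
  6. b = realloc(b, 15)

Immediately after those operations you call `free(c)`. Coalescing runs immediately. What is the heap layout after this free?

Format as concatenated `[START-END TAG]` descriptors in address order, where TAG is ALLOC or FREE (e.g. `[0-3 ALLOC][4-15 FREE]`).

Op 1: a = malloc(2) -> a = 0; heap: [0-1 ALLOC][2-41 FREE]
Op 2: a = realloc(a, 14) -> a = 0; heap: [0-13 ALLOC][14-41 FREE]
Op 3: b = malloc(14) -> b = 14; heap: [0-13 ALLOC][14-27 ALLOC][28-41 FREE]
Op 4: c = malloc(10) -> c = 28; heap: [0-13 ALLOC][14-27 ALLOC][28-37 ALLOC][38-41 FREE]
Op 5: c = realloc(c, 18) -> NULL (c unchanged); heap: [0-13 ALLOC][14-27 ALLOC][28-37 ALLOC][38-41 FREE]
Op 6: b = realloc(b, 15) -> NULL (b unchanged); heap: [0-13 ALLOC][14-27 ALLOC][28-37 ALLOC][38-41 FREE]
free(c): c = 28 -> block [28-37 ALLOC]; mark free, coalesce with adjacent free neighbors -> [0-13 ALLOC][14-27 ALLOC][28-41 FREE]

Answer: [0-13 ALLOC][14-27 ALLOC][28-41 FREE]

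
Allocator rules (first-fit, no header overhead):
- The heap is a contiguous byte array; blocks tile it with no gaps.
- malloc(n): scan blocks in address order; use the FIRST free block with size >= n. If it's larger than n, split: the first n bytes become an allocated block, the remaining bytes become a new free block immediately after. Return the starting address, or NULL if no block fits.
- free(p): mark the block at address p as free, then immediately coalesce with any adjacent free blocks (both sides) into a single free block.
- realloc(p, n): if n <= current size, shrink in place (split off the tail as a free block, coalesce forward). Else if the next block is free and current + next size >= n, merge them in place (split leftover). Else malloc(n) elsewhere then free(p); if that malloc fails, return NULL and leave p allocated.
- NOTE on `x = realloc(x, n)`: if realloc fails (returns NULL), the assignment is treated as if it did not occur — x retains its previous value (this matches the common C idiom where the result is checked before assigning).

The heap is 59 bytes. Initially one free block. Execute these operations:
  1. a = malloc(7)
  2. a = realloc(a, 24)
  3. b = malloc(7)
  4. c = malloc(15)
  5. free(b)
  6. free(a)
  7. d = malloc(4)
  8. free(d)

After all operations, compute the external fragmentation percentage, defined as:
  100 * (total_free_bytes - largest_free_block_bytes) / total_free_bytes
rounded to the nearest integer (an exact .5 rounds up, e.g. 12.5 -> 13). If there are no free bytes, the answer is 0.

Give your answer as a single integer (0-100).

Answer: 30

Derivation:
Op 1: a = malloc(7) -> a = 0; heap: [0-6 ALLOC][7-58 FREE]
Op 2: a = realloc(a, 24) -> a = 0; heap: [0-23 ALLOC][24-58 FREE]
Op 3: b = malloc(7) -> b = 24; heap: [0-23 ALLOC][24-30 ALLOC][31-58 FREE]
Op 4: c = malloc(15) -> c = 31; heap: [0-23 ALLOC][24-30 ALLOC][31-45 ALLOC][46-58 FREE]
Op 5: free(b) -> (freed b); heap: [0-23 ALLOC][24-30 FREE][31-45 ALLOC][46-58 FREE]
Op 6: free(a) -> (freed a); heap: [0-30 FREE][31-45 ALLOC][46-58 FREE]
Op 7: d = malloc(4) -> d = 0; heap: [0-3 ALLOC][4-30 FREE][31-45 ALLOC][46-58 FREE]
Op 8: free(d) -> (freed d); heap: [0-30 FREE][31-45 ALLOC][46-58 FREE]
Free blocks: [31 13] total_free=44 largest=31 -> 100*(44-31)/44 = 1300/44 ≈ 29.545 -> rounds to 30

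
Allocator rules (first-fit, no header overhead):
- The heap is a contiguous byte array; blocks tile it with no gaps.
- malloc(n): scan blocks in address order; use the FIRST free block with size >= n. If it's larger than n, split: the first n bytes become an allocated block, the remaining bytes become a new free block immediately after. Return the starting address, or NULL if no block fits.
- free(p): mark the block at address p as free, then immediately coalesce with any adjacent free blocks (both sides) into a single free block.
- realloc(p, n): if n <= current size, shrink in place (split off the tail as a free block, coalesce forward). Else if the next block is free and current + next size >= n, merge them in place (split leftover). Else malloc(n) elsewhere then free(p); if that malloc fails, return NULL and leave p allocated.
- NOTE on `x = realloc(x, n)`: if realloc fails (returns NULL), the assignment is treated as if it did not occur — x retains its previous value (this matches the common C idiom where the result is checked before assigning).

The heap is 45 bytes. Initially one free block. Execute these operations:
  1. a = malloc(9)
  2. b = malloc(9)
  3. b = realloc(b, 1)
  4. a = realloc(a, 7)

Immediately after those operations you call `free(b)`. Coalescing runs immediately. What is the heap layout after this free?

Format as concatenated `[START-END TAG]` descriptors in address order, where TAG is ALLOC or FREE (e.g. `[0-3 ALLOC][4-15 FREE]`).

Op 1: a = malloc(9) -> a = 0; heap: [0-8 ALLOC][9-44 FREE]
Op 2: b = malloc(9) -> b = 9; heap: [0-8 ALLOC][9-17 ALLOC][18-44 FREE]
Op 3: b = realloc(b, 1) -> b = 9; heap: [0-8 ALLOC][9-9 ALLOC][10-44 FREE]
Op 4: a = realloc(a, 7) -> a = 0; heap: [0-6 ALLOC][7-8 FREE][9-9 ALLOC][10-44 FREE]
free(b): b = 9 -> block [9-9 ALLOC]; mark free, coalesce with adjacent free neighbors -> [0-6 ALLOC][7-44 FREE]

Answer: [0-6 ALLOC][7-44 FREE]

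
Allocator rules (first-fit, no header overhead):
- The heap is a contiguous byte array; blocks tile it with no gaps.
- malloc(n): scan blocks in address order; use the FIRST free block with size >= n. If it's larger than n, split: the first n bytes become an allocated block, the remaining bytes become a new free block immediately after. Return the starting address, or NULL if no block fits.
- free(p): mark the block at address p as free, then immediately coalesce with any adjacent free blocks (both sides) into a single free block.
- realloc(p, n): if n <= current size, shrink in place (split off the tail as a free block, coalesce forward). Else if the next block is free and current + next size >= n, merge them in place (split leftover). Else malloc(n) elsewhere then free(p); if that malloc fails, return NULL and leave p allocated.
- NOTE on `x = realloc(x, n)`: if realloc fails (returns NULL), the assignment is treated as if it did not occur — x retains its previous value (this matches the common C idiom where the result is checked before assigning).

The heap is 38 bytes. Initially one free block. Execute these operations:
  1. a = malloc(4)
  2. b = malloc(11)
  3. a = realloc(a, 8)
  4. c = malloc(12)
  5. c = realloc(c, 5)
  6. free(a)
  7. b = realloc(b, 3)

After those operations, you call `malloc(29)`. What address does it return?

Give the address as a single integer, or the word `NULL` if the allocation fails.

Answer: NULL

Derivation:
Op 1: a = malloc(4) -> a = 0; heap: [0-3 ALLOC][4-37 FREE]
Op 2: b = malloc(11) -> b = 4; heap: [0-3 ALLOC][4-14 ALLOC][15-37 FREE]
Op 3: a = realloc(a, 8) -> a = 15; heap: [0-3 FREE][4-14 ALLOC][15-22 ALLOC][23-37 FREE]
Op 4: c = malloc(12) -> c = 23; heap: [0-3 FREE][4-14 ALLOC][15-22 ALLOC][23-34 ALLOC][35-37 FREE]
Op 5: c = realloc(c, 5) -> c = 23; heap: [0-3 FREE][4-14 ALLOC][15-22 ALLOC][23-27 ALLOC][28-37 FREE]
Op 6: free(a) -> (freed a); heap: [0-3 FREE][4-14 ALLOC][15-22 FREE][23-27 ALLOC][28-37 FREE]
Op 7: b = realloc(b, 3) -> b = 4; heap: [0-3 FREE][4-6 ALLOC][7-22 FREE][23-27 ALLOC][28-37 FREE]
malloc(29): first-fit scan over [0-3 FREE][4-6 ALLOC][7-22 FREE][23-27 ALLOC][28-37 FREE] -> NULL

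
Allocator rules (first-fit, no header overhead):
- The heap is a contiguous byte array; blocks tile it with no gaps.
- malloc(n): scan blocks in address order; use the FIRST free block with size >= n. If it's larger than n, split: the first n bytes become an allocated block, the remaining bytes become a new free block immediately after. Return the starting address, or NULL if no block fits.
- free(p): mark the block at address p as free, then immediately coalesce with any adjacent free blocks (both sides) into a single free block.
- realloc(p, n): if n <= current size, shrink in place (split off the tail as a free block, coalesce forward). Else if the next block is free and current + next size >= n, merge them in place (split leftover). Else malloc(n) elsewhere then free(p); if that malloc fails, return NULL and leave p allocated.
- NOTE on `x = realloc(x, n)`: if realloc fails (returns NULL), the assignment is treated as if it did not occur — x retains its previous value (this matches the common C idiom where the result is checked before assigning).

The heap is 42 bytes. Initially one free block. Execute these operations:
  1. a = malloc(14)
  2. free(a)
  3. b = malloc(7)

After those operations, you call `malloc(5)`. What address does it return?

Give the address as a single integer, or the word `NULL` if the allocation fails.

Answer: 7

Derivation:
Op 1: a = malloc(14) -> a = 0; heap: [0-13 ALLOC][14-41 FREE]
Op 2: free(a) -> (freed a); heap: [0-41 FREE]
Op 3: b = malloc(7) -> b = 0; heap: [0-6 ALLOC][7-41 FREE]
malloc(5): first-fit scan over [0-6 ALLOC][7-41 FREE] -> 7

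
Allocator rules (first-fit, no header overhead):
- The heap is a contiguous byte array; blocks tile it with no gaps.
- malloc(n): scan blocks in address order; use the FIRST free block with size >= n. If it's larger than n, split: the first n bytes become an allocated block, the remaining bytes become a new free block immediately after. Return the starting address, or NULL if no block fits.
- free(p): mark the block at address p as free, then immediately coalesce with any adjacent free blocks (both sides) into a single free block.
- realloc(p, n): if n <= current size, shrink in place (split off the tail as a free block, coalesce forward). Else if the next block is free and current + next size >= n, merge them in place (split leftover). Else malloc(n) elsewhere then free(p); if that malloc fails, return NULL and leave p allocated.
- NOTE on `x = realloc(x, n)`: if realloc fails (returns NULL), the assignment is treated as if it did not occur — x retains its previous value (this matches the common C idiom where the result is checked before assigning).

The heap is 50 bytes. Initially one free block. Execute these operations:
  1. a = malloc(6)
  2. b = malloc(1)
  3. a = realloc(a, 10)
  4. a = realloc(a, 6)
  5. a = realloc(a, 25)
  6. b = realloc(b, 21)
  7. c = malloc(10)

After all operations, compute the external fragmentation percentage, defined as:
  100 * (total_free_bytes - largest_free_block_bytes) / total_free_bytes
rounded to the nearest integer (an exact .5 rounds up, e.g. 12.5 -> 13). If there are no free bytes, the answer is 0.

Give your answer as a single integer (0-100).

Answer: 43

Derivation:
Op 1: a = malloc(6) -> a = 0; heap: [0-5 ALLOC][6-49 FREE]
Op 2: b = malloc(1) -> b = 6; heap: [0-5 ALLOC][6-6 ALLOC][7-49 FREE]
Op 3: a = realloc(a, 10) -> a = 7; heap: [0-5 FREE][6-6 ALLOC][7-16 ALLOC][17-49 FREE]
Op 4: a = realloc(a, 6) -> a = 7; heap: [0-5 FREE][6-6 ALLOC][7-12 ALLOC][13-49 FREE]
Op 5: a = realloc(a, 25) -> a = 7; heap: [0-5 FREE][6-6 ALLOC][7-31 ALLOC][32-49 FREE]
Op 6: b = realloc(b, 21) -> NULL (b unchanged); heap: [0-5 FREE][6-6 ALLOC][7-31 ALLOC][32-49 FREE]
Op 7: c = malloc(10) -> c = 32; heap: [0-5 FREE][6-6 ALLOC][7-31 ALLOC][32-41 ALLOC][42-49 FREE]
Free blocks: [6 8] total_free=14 largest=8 -> 100*(14-8)/14 = 600/14 ≈ 42.857 -> rounds to 43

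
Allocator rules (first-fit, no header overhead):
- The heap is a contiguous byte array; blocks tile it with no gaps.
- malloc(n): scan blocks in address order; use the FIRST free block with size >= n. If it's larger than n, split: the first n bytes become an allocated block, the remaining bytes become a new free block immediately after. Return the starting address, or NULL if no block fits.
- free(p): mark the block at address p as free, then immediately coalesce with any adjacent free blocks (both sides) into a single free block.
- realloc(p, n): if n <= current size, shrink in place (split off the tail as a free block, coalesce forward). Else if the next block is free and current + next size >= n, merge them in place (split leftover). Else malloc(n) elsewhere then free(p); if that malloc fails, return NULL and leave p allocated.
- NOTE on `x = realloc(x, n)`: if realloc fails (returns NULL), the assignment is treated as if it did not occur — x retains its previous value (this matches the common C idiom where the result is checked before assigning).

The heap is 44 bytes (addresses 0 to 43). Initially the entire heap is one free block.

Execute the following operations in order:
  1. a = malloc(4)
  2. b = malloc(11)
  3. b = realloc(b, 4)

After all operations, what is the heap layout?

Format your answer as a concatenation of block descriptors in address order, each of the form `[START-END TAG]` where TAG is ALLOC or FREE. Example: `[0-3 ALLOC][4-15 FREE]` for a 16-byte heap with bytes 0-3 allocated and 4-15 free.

Answer: [0-3 ALLOC][4-7 ALLOC][8-43 FREE]

Derivation:
Op 1: a = malloc(4) -> a = 0; heap: [0-3 ALLOC][4-43 FREE]
Op 2: b = malloc(11) -> b = 4; heap: [0-3 ALLOC][4-14 ALLOC][15-43 FREE]
Op 3: b = realloc(b, 4) -> b = 4; heap: [0-3 ALLOC][4-7 ALLOC][8-43 FREE]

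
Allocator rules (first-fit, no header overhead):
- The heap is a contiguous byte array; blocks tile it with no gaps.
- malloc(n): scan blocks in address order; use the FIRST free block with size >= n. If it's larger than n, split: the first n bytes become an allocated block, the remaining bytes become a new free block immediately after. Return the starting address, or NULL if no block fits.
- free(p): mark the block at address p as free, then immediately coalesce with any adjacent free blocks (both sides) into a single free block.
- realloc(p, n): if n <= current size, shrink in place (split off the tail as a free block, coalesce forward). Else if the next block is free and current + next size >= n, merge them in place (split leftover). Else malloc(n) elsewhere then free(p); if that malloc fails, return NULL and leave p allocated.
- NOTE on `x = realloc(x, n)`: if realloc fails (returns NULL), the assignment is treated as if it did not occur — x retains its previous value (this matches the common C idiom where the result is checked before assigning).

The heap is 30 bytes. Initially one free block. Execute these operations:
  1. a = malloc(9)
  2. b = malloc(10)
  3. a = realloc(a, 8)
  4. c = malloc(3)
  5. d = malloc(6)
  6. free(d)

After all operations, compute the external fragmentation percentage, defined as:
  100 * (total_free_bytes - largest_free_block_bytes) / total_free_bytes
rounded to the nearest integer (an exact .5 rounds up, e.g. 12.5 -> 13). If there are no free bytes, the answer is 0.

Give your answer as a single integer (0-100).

Answer: 11

Derivation:
Op 1: a = malloc(9) -> a = 0; heap: [0-8 ALLOC][9-29 FREE]
Op 2: b = malloc(10) -> b = 9; heap: [0-8 ALLOC][9-18 ALLOC][19-29 FREE]
Op 3: a = realloc(a, 8) -> a = 0; heap: [0-7 ALLOC][8-8 FREE][9-18 ALLOC][19-29 FREE]
Op 4: c = malloc(3) -> c = 19; heap: [0-7 ALLOC][8-8 FREE][9-18 ALLOC][19-21 ALLOC][22-29 FREE]
Op 5: d = malloc(6) -> d = 22; heap: [0-7 ALLOC][8-8 FREE][9-18 ALLOC][19-21 ALLOC][22-27 ALLOC][28-29 FREE]
Op 6: free(d) -> (freed d); heap: [0-7 ALLOC][8-8 FREE][9-18 ALLOC][19-21 ALLOC][22-29 FREE]
Free blocks: [1 8] total_free=9 largest=8 -> 100*(9-8)/9 = 100/9 ≈ 11.111 -> rounds to 11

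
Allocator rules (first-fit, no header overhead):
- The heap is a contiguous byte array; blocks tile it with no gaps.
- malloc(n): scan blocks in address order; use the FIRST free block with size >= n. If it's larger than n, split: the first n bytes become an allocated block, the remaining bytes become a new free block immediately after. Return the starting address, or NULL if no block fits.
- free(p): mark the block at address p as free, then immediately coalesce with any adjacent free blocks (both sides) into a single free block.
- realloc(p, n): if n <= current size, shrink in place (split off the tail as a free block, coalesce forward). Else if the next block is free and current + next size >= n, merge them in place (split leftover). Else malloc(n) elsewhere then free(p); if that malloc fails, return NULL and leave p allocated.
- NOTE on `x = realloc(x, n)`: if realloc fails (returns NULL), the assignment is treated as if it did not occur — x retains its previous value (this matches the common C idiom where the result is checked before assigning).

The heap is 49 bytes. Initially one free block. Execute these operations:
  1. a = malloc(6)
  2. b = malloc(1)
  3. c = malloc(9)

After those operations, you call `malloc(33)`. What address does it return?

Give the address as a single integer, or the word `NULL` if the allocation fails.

Answer: 16

Derivation:
Op 1: a = malloc(6) -> a = 0; heap: [0-5 ALLOC][6-48 FREE]
Op 2: b = malloc(1) -> b = 6; heap: [0-5 ALLOC][6-6 ALLOC][7-48 FREE]
Op 3: c = malloc(9) -> c = 7; heap: [0-5 ALLOC][6-6 ALLOC][7-15 ALLOC][16-48 FREE]
malloc(33): first-fit scan over [0-5 ALLOC][6-6 ALLOC][7-15 ALLOC][16-48 FREE] -> 16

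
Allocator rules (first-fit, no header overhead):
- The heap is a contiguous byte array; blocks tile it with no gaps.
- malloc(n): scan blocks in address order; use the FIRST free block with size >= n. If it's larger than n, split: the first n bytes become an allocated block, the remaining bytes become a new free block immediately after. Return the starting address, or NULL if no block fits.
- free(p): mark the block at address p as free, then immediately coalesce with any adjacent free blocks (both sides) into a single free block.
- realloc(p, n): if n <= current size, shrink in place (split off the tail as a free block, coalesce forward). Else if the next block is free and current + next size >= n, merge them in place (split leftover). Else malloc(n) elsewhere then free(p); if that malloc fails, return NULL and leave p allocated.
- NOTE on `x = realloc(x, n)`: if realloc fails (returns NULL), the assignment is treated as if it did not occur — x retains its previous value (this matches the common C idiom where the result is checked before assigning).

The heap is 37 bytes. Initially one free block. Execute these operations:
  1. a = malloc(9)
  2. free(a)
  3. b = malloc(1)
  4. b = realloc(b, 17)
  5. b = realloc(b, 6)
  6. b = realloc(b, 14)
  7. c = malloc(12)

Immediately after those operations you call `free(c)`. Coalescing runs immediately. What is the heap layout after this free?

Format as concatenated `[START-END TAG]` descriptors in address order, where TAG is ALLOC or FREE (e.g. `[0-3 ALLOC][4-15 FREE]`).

Answer: [0-13 ALLOC][14-36 FREE]

Derivation:
Op 1: a = malloc(9) -> a = 0; heap: [0-8 ALLOC][9-36 FREE]
Op 2: free(a) -> (freed a); heap: [0-36 FREE]
Op 3: b = malloc(1) -> b = 0; heap: [0-0 ALLOC][1-36 FREE]
Op 4: b = realloc(b, 17) -> b = 0; heap: [0-16 ALLOC][17-36 FREE]
Op 5: b = realloc(b, 6) -> b = 0; heap: [0-5 ALLOC][6-36 FREE]
Op 6: b = realloc(b, 14) -> b = 0; heap: [0-13 ALLOC][14-36 FREE]
Op 7: c = malloc(12) -> c = 14; heap: [0-13 ALLOC][14-25 ALLOC][26-36 FREE]
free(c): c = 14 -> block [14-25 ALLOC]; mark free, coalesce with adjacent free neighbors -> [0-13 ALLOC][14-36 FREE]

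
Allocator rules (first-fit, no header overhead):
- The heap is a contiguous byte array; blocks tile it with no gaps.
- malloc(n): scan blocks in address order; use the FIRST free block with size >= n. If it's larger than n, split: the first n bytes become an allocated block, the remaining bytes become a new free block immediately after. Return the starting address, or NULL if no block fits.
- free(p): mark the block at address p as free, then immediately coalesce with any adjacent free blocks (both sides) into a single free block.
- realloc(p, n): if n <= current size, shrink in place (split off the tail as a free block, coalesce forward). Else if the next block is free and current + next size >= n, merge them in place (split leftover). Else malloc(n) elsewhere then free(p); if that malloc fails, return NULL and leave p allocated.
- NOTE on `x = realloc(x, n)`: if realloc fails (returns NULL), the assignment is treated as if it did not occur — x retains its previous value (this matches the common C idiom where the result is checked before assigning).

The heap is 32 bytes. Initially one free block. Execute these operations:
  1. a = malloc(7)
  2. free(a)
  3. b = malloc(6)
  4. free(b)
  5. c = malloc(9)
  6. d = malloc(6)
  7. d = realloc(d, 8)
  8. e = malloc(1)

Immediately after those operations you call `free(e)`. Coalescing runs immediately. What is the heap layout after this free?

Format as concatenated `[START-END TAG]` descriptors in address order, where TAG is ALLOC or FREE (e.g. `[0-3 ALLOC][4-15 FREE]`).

Answer: [0-8 ALLOC][9-16 ALLOC][17-31 FREE]

Derivation:
Op 1: a = malloc(7) -> a = 0; heap: [0-6 ALLOC][7-31 FREE]
Op 2: free(a) -> (freed a); heap: [0-31 FREE]
Op 3: b = malloc(6) -> b = 0; heap: [0-5 ALLOC][6-31 FREE]
Op 4: free(b) -> (freed b); heap: [0-31 FREE]
Op 5: c = malloc(9) -> c = 0; heap: [0-8 ALLOC][9-31 FREE]
Op 6: d = malloc(6) -> d = 9; heap: [0-8 ALLOC][9-14 ALLOC][15-31 FREE]
Op 7: d = realloc(d, 8) -> d = 9; heap: [0-8 ALLOC][9-16 ALLOC][17-31 FREE]
Op 8: e = malloc(1) -> e = 17; heap: [0-8 ALLOC][9-16 ALLOC][17-17 ALLOC][18-31 FREE]
free(e): e = 17 -> block [17-17 ALLOC]; mark free, coalesce with adjacent free neighbors -> [0-8 ALLOC][9-16 ALLOC][17-31 FREE]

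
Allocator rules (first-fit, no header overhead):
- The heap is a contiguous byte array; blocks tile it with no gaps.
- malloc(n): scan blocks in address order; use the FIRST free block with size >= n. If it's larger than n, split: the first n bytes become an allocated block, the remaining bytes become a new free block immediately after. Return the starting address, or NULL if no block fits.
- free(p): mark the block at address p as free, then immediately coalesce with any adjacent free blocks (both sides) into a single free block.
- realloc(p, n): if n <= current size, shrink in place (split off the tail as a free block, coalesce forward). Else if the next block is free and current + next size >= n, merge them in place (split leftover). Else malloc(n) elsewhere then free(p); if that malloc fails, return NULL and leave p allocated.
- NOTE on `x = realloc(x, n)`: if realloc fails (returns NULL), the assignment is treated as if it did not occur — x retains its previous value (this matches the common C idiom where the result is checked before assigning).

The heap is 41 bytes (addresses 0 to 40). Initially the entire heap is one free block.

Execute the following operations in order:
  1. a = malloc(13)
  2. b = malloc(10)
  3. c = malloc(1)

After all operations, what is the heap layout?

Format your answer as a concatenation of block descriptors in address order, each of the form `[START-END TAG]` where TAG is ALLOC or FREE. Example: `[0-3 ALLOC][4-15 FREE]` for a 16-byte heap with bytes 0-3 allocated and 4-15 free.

Answer: [0-12 ALLOC][13-22 ALLOC][23-23 ALLOC][24-40 FREE]

Derivation:
Op 1: a = malloc(13) -> a = 0; heap: [0-12 ALLOC][13-40 FREE]
Op 2: b = malloc(10) -> b = 13; heap: [0-12 ALLOC][13-22 ALLOC][23-40 FREE]
Op 3: c = malloc(1) -> c = 23; heap: [0-12 ALLOC][13-22 ALLOC][23-23 ALLOC][24-40 FREE]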